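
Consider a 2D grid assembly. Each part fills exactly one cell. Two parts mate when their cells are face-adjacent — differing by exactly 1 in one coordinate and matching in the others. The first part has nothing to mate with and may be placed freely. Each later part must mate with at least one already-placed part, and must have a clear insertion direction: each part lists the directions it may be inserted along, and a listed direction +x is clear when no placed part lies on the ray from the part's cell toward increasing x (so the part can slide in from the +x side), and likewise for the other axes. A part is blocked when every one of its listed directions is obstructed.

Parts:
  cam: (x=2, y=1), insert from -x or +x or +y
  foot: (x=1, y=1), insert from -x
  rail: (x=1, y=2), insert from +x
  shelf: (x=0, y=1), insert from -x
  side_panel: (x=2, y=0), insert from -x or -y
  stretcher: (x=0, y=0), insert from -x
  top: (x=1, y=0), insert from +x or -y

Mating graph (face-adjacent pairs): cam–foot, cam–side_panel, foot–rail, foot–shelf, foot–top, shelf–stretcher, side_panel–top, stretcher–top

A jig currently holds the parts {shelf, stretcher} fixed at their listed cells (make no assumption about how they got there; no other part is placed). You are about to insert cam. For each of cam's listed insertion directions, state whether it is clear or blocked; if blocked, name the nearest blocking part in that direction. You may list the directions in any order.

-x: nearest on ray is shelf@(0, 1) ⇒ blocked
+x: ray from cam(2, 1) has no placed part ⇒ clear
+y: ray from cam(2, 1) has no placed part ⇒ clear

+x: clear; +y: clear; -x: blocked by shelf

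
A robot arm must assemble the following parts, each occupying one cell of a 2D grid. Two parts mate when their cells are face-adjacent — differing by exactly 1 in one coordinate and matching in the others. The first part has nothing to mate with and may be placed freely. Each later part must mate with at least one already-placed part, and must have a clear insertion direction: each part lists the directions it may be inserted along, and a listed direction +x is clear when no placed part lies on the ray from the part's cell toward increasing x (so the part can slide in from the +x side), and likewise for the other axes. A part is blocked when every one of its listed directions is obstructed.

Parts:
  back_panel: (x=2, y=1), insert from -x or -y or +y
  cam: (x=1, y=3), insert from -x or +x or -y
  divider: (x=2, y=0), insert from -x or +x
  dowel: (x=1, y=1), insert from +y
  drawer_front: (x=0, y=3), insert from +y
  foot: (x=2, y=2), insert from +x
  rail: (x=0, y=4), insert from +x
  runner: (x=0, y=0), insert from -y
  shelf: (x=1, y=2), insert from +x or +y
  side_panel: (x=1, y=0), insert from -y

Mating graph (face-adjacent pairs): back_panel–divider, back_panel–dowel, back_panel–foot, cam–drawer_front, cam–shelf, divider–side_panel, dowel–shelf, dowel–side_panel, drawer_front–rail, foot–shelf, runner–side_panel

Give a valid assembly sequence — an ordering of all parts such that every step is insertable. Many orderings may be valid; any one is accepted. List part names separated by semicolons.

1. back_panel@(2, 1) [-x clear] — {back_panel}
2. divider@(2, 0) [-x clear] — {back_panel, divider}
3. dowel@(1, 1) [+y clear] — {back_panel, divider, dowel}
4. shelf@(1, 2) [+x clear] — {back_panel, divider, dowel, shelf}
5. foot@(2, 2) [+x clear] — {back_panel, divider, dowel, foot, shelf}
6. side_panel@(1, 0) [-y clear] — {back_panel, divider, dowel, foot, shelf, side_panel}
7. runner@(0, 0) [-y clear] — {back_panel, divider, dowel, foot, runner, shelf, side_panel}
8. cam@(1, 3) [-x clear] — {back_panel, cam, divider, dowel, foot, runner, shelf, side_panel}
9. drawer_front@(0, 3) [+y clear] — {back_panel, cam, divider, dowel, drawer_front, foot, runner, shelf, side_panel}
10. rail@(0, 4) [+x clear] — {back_panel, cam, divider, dowel, drawer_front, foot, rail, runner, shelf, side_panel}

back_panel; divider; dowel; shelf; foot; side_panel; runner; cam; drawer_front; rail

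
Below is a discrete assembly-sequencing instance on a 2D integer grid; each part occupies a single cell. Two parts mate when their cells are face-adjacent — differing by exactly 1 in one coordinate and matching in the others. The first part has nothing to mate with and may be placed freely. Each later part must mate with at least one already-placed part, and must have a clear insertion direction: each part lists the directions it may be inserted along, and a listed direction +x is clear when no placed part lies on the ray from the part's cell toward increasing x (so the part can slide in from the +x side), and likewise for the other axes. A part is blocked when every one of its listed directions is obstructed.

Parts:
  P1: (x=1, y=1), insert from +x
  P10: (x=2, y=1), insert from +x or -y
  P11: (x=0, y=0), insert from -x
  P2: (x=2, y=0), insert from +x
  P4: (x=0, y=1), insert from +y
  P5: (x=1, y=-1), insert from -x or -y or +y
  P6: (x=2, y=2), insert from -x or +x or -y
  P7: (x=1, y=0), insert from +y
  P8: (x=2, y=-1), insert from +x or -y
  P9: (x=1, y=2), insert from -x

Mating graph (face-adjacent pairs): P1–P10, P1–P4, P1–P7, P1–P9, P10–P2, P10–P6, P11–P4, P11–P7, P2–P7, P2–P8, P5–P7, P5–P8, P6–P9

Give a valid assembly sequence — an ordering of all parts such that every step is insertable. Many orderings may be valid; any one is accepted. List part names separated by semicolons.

1. P7@(1, 0) [+y clear] — {P7}
2. P11@(0, 0) [-x clear] — {P11, P7}
3. P4@(0, 1) [+y clear] — {P11, P4, P7}
4. P2@(2, 0) [+x clear] — {P11, P2, P4, P7}
5. P1@(1, 1) [+x clear] — {P1, P11, P2, P4, P7}
6. P9@(1, 2) [-x clear] — {P1, P11, P2, P4, P7, P9}
7. P10@(2, 1) [+x clear] — {P1, P10, P11, P2, P4, P7, P9}
8. P5@(1, -1) [-x clear] — {P1, P10, P11, P2, P4, P5, P7, P9}
9. P6@(2, 2) [+x clear] — {P1, P10, P11, P2, P4, P5, P6, P7, P9}
10. P8@(2, -1) [+x clear] — {P1, P10, P11, P2, P4, P5, P6, P7, P8, P9}

P7; P11; P4; P2; P1; P9; P10; P5; P6; P8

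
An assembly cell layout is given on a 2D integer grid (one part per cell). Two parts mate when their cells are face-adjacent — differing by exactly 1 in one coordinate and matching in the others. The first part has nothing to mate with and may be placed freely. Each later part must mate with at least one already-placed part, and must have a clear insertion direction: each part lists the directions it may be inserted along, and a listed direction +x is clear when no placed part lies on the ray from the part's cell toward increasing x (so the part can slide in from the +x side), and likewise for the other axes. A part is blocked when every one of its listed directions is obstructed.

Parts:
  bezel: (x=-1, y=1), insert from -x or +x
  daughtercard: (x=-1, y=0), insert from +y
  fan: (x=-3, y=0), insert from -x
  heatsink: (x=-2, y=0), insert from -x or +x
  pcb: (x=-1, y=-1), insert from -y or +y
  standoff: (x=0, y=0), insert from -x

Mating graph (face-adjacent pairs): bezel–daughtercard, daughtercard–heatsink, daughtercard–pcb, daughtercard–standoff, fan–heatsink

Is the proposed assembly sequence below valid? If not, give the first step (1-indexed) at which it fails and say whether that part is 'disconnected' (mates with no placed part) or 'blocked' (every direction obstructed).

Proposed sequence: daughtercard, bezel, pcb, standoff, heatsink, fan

1. daughtercard@(-1, 0) [+y clear] — {daughtercard}
2. bezel@(-1, 1) [-x clear] — {bezel, daughtercard}
3. pcb@(-1, -1) [-y clear] — {bezel, daughtercard, pcb}
4. standoff@(0, 0) — -x all obstructed ⇒ blocked

Invalid at step 4 (blocked)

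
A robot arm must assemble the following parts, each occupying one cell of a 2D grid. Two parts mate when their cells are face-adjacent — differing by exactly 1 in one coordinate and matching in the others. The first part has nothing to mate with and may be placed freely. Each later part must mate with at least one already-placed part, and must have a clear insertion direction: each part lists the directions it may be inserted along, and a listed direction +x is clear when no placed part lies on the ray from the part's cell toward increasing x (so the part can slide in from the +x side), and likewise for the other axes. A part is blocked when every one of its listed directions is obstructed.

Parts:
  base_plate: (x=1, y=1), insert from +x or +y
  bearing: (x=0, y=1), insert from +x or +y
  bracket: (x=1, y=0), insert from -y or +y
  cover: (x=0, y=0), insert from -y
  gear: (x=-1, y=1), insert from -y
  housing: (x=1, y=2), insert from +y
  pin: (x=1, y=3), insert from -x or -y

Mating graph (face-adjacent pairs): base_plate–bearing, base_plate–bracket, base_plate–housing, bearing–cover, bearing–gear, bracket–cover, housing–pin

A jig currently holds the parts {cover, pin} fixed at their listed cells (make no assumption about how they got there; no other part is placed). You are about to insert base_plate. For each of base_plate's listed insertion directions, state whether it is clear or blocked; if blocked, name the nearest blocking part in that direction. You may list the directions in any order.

+x: ray from base_plate(1, 1) has no placed part ⇒ clear
+y: nearest on ray is pin@(1, 3) ⇒ blocked

+x: clear; +y: blocked by pin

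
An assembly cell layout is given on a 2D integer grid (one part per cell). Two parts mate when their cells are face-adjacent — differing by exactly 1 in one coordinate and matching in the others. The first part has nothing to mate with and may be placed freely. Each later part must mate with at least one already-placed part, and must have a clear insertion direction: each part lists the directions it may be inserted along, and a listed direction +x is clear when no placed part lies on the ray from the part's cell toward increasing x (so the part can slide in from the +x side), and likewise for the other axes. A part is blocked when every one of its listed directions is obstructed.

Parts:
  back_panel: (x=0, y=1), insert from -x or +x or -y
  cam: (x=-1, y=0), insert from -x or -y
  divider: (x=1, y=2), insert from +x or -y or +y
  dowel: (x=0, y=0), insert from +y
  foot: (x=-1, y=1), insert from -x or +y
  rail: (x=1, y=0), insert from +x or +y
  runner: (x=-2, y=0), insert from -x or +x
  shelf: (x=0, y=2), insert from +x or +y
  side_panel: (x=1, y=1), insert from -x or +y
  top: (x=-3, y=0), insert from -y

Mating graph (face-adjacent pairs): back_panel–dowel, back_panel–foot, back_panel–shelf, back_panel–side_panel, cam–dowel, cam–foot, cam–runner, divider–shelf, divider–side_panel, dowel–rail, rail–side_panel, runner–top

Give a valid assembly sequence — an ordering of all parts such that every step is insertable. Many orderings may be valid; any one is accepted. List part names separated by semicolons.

dowel; rail; side_panel; divider; back_panel; foot; cam; runner; top; shelf

1. dowel@(0, 0) [+y clear] — {dowel}
2. rail@(1, 0) [+x clear] — {dowel, rail}
3. side_panel@(1, 1) [-x clear] — {dowel, rail, side_panel}
4. divider@(1, 2) [+x clear] — {divider, dowel, rail, side_panel}
5. back_panel@(0, 1) [-x clear] — {back_panel, divider, dowel, rail, side_panel}
6. foot@(-1, 1) [-x clear] — {back_panel, divider, dowel, foot, rail, side_panel}
7. cam@(-1, 0) [-x clear] — {back_panel, cam, divider, dowel, foot, rail, side_panel}
8. runner@(-2, 0) [-x clear] — {back_panel, cam, divider, dowel, foot, rail, runner, side_panel}
9. top@(-3, 0) [-y clear] — {back_panel, cam, divider, dowel, foot, rail, runner, side_panel, top}
10. shelf@(0, 2) [+y clear] — {back_panel, cam, divider, dowel, foot, rail, runner, shelf, side_panel, top}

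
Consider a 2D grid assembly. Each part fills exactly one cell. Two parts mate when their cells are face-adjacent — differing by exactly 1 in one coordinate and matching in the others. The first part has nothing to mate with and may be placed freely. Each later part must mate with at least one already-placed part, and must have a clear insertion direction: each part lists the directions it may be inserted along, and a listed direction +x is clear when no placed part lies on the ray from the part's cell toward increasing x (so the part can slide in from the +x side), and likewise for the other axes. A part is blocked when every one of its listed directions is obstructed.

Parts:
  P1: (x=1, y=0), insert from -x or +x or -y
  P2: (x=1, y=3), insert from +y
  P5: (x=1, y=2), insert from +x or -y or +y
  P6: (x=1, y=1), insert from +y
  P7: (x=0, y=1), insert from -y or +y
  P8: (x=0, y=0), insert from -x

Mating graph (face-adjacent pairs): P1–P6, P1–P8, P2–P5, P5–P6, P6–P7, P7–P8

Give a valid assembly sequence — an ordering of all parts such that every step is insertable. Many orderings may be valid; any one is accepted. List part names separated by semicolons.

1. P1@(1, 0) [-x clear] — {P1}
2. P8@(0, 0) [-x clear] — {P1, P8}
3. P7@(0, 1) [+y clear] — {P1, P7, P8}
4. P6@(1, 1) [+y clear] — {P1, P6, P7, P8}
5. P5@(1, 2) [+x clear] — {P1, P5, P6, P7, P8}
6. P2@(1, 3) [+y clear] — {P1, P2, P5, P6, P7, P8}

P1; P8; P7; P6; P5; P2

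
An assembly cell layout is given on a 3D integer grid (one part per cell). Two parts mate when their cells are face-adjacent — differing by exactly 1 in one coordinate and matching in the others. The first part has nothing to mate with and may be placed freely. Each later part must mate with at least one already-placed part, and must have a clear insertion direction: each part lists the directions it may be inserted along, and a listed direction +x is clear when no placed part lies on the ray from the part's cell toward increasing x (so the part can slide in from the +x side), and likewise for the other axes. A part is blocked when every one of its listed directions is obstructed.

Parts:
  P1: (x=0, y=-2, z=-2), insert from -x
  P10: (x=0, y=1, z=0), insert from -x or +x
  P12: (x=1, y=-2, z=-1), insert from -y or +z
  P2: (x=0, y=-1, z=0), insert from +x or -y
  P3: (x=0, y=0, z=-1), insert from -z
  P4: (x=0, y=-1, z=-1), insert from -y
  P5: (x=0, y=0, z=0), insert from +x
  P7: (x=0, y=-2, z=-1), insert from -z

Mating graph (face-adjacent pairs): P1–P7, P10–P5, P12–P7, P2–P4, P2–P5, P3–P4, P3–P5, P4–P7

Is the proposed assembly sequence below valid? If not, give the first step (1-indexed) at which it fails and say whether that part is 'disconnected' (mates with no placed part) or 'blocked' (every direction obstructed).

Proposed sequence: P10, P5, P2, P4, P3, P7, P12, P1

1. P10@(0, 1, 0) [-x clear] — {P10}
2. P5@(0, 0, 0) [+x clear] — {P10, P5}
3. P2@(0, -1, 0) [+x clear] — {P10, P2, P5}
4. P4@(0, -1, -1) [-y clear] — {P10, P2, P4, P5}
5. P3@(0, 0, -1) [-z clear] — {P10, P2, P3, P4, P5}
6. P7@(0, -2, -1) [-z clear] — {P10, P2, P3, P4, P5, P7}
7. P12@(1, -2, -1) [-y clear] — {P10, P12, P2, P3, P4, P5, P7}
8. P1@(0, -2, -2) [-x clear] — {P1, P10, P12, P2, P3, P4, P5, P7}

Valid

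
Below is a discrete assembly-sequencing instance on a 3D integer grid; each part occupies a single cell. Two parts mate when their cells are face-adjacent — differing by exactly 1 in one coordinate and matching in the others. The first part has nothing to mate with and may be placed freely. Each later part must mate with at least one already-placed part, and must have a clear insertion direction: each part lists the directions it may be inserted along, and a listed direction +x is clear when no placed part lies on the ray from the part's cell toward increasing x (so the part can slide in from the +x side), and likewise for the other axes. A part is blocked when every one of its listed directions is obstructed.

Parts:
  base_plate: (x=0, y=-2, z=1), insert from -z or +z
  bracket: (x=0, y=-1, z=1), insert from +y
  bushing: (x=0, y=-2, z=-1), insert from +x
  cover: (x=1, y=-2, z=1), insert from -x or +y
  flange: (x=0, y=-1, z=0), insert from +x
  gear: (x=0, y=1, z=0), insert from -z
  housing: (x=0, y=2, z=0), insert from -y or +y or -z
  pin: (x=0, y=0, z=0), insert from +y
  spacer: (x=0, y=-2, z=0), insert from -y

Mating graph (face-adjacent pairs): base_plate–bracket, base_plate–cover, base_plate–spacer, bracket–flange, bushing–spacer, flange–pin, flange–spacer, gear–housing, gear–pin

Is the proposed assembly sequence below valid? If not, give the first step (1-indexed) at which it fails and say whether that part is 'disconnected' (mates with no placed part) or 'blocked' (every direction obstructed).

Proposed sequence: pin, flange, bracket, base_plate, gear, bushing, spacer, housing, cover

1. pin@(0, 0, 0) [+y clear] — {pin}
2. flange@(0, -1, 0) [+x clear] — {flange, pin}
3. bracket@(0, -1, 1) [+y clear] — {bracket, flange, pin}
4. base_plate@(0, -2, 1) [-z clear] — {base_plate, bracket, flange, pin}
5. gear@(0, 1, 0) [-z clear] — {base_plate, bracket, flange, gear, pin}
6. bushing@(0, -2, -1) — no placed neighbour ⇒ disconnected

Invalid at step 6 (disconnected)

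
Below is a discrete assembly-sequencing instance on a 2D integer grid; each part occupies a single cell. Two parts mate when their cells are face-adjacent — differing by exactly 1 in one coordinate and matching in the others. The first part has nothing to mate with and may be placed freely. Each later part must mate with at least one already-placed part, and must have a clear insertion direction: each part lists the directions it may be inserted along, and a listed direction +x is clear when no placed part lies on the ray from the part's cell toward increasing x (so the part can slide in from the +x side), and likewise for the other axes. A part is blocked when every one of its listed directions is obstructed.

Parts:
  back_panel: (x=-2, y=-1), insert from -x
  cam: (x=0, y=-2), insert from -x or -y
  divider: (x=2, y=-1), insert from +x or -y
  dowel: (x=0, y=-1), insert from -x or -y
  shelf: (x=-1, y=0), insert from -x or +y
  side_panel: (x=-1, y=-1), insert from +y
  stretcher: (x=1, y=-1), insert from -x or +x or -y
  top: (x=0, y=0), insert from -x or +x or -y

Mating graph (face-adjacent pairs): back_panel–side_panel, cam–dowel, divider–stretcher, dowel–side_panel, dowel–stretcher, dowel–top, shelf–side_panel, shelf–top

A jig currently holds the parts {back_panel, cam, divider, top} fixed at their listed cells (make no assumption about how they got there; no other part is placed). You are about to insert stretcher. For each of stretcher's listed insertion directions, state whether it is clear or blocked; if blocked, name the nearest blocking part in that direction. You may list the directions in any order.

-x: nearest on ray is back_panel@(-2, -1) ⇒ blocked
+x: nearest on ray is divider@(2, -1) ⇒ blocked
-y: ray from stretcher(1, -1) has no placed part ⇒ clear

+x: blocked by divider; -x: blocked by back_panel; -y: clear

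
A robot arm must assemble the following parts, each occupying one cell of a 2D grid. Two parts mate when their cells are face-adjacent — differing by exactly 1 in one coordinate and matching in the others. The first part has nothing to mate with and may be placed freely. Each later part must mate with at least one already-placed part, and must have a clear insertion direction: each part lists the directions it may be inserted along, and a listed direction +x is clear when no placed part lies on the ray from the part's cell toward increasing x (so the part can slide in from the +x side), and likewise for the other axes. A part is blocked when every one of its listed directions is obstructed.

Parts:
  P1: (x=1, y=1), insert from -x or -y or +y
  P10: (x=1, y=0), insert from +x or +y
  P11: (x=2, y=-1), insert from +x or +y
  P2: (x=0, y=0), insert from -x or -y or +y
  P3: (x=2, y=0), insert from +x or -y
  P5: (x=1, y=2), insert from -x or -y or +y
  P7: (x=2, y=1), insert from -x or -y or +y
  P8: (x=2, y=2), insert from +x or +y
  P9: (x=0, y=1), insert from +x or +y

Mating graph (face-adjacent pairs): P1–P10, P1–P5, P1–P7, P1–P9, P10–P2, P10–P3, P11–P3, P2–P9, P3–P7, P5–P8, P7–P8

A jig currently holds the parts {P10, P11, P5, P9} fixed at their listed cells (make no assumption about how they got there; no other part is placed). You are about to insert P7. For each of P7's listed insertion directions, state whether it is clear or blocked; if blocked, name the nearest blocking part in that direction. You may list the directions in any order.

-x: nearest on ray is P9@(0, 1) ⇒ blocked
-y: nearest on ray is P11@(2, -1) ⇒ blocked
+y: ray from P7(2, 1) has no placed part ⇒ clear

+y: clear; -x: blocked by P9; -y: blocked by P11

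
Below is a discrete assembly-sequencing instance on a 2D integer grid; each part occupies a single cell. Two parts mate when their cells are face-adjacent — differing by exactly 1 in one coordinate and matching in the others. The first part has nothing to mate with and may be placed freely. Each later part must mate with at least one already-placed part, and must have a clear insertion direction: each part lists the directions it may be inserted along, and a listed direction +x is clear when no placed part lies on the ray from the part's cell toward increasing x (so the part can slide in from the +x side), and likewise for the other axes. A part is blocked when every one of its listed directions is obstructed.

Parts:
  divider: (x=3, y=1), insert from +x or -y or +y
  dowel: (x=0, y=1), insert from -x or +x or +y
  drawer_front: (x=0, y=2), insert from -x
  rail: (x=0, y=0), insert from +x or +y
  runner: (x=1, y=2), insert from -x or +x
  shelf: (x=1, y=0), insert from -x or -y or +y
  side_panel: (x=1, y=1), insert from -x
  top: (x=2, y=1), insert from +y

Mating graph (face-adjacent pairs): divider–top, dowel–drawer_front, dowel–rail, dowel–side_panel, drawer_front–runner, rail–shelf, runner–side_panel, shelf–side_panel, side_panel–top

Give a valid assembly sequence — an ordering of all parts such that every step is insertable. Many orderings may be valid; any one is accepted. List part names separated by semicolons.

side_panel; dowel; rail; drawer_front; runner; top; divider; shelf

1. side_panel@(1, 1) [-x clear] — {side_panel}
2. dowel@(0, 1) [-x clear] — {dowel, side_panel}
3. rail@(0, 0) [+x clear] — {dowel, rail, side_panel}
4. drawer_front@(0, 2) [-x clear] — {dowel, drawer_front, rail, side_panel}
5. runner@(1, 2) [+x clear] — {dowel, drawer_front, rail, runner, side_panel}
6. top@(2, 1) [+y clear] — {dowel, drawer_front, rail, runner, side_panel, top}
7. divider@(3, 1) [+x clear] — {divider, dowel, drawer_front, rail, runner, side_panel, top}
8. shelf@(1, 0) [-y clear] — {divider, dowel, drawer_front, rail, runner, shelf, side_panel, top}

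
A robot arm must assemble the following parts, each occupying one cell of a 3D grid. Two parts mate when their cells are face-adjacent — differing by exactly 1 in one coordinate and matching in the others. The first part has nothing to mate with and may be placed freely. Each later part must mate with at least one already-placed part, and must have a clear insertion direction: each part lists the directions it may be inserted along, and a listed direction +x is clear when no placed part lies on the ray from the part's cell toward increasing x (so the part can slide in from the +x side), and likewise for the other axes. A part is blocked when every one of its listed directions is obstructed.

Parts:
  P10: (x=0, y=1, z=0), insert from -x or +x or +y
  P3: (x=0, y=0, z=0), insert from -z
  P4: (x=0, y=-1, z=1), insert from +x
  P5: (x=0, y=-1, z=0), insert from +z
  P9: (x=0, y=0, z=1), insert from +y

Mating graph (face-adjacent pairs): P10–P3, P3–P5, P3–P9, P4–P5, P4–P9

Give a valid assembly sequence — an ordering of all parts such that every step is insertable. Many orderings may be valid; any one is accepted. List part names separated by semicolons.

P10; P3; P9; P5; P4

1. P10@(0, 1, 0) [-x clear] — {P10}
2. P3@(0, 0, 0) [-z clear] — {P10, P3}
3. P9@(0, 0, 1) [+y clear] — {P10, P3, P9}
4. P5@(0, -1, 0) [+z clear] — {P10, P3, P5, P9}
5. P4@(0, -1, 1) [+x clear] — {P10, P3, P4, P5, P9}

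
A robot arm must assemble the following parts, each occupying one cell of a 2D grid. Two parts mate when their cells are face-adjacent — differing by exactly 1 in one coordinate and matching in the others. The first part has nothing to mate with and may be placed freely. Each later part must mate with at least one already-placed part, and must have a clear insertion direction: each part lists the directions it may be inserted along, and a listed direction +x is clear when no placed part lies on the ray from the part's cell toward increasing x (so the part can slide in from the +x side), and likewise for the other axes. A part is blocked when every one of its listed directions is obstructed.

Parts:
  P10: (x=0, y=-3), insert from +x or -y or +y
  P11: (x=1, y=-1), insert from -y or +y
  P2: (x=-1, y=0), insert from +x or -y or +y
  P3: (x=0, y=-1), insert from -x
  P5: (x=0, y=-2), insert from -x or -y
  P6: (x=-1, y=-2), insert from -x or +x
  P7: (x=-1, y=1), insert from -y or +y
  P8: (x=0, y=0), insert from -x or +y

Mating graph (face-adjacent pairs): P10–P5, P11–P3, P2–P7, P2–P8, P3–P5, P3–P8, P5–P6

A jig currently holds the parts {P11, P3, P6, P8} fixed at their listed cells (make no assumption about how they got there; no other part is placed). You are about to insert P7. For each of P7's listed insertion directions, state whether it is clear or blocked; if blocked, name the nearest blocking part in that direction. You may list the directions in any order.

+y: clear; -y: blocked by P6

-y: nearest on ray is P6@(-1, -2) ⇒ blocked
+y: ray from P7(-1, 1) has no placed part ⇒ clear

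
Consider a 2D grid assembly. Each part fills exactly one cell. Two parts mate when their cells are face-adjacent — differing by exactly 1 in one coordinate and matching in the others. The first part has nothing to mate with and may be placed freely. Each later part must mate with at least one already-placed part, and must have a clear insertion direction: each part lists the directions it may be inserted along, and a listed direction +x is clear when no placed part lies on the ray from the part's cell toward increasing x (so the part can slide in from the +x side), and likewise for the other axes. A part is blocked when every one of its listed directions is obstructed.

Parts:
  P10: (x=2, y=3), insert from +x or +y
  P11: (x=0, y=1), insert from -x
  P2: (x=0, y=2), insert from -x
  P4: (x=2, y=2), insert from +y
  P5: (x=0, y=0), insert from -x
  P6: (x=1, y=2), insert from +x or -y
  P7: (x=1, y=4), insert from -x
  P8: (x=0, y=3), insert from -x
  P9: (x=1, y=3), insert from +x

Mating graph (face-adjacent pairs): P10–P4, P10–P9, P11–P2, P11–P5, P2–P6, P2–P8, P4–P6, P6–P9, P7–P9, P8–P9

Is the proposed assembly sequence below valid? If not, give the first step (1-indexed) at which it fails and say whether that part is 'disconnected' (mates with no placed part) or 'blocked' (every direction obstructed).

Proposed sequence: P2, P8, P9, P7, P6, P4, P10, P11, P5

Valid

1. P2@(0, 2) [-x clear] — {P2}
2. P8@(0, 3) [-x clear] — {P2, P8}
3. P9@(1, 3) [+x clear] — {P2, P8, P9}
4. P7@(1, 4) [-x clear] — {P2, P7, P8, P9}
5. P6@(1, 2) [+x clear] — {P2, P6, P7, P8, P9}
6. P4@(2, 2) [+y clear] — {P2, P4, P6, P7, P8, P9}
7. P10@(2, 3) [+x clear] — {P10, P2, P4, P6, P7, P8, P9}
8. P11@(0, 1) [-x clear] — {P10, P11, P2, P4, P6, P7, P8, P9}
9. P5@(0, 0) [-x clear] — {P10, P11, P2, P4, P5, P6, P7, P8, P9}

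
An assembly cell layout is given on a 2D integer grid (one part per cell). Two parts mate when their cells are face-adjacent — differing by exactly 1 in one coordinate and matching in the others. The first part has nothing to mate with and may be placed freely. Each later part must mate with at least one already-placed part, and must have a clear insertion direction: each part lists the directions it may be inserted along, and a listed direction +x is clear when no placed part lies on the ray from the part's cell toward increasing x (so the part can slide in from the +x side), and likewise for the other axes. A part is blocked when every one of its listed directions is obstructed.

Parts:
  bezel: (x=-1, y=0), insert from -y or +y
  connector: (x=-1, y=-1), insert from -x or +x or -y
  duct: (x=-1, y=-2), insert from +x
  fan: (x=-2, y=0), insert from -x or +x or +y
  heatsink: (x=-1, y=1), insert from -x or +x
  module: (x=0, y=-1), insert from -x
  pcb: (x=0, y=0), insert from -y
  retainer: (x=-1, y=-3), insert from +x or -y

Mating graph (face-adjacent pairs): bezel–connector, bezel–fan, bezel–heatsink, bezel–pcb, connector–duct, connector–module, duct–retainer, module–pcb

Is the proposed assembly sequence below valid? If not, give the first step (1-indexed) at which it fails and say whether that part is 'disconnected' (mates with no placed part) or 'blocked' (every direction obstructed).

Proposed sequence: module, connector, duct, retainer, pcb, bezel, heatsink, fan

Invalid at step 5 (blocked)

1. module@(0, -1) [-x clear] — {module}
2. connector@(-1, -1) [-x clear] — {connector, module}
3. duct@(-1, -2) [+x clear] — {connector, duct, module}
4. retainer@(-1, -3) [+x clear] — {connector, duct, module, retainer}
5. pcb@(0, 0) — -y all obstructed ⇒ blocked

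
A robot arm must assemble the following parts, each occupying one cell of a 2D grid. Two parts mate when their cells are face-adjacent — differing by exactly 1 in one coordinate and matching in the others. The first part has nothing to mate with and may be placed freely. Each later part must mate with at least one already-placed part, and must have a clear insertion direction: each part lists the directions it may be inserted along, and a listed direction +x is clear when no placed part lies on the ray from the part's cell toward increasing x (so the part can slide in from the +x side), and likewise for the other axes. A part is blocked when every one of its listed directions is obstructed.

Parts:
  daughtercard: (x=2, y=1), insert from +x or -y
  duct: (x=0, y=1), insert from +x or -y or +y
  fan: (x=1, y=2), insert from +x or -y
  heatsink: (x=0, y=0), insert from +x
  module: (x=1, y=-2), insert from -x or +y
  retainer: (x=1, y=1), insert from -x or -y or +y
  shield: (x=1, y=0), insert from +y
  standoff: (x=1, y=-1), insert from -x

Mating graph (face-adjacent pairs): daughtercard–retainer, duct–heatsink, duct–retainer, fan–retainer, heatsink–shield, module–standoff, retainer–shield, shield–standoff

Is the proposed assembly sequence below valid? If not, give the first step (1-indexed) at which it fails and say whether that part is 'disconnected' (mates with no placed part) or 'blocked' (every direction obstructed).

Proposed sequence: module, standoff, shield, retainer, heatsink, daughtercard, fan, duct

1. module@(1, -2) [-x clear] — {module}
2. standoff@(1, -1) [-x clear] — {module, standoff}
3. shield@(1, 0) [+y clear] — {module, shield, standoff}
4. retainer@(1, 1) [-x clear] — {module, retainer, shield, standoff}
5. heatsink@(0, 0) — +x all obstructed ⇒ blocked

Invalid at step 5 (blocked)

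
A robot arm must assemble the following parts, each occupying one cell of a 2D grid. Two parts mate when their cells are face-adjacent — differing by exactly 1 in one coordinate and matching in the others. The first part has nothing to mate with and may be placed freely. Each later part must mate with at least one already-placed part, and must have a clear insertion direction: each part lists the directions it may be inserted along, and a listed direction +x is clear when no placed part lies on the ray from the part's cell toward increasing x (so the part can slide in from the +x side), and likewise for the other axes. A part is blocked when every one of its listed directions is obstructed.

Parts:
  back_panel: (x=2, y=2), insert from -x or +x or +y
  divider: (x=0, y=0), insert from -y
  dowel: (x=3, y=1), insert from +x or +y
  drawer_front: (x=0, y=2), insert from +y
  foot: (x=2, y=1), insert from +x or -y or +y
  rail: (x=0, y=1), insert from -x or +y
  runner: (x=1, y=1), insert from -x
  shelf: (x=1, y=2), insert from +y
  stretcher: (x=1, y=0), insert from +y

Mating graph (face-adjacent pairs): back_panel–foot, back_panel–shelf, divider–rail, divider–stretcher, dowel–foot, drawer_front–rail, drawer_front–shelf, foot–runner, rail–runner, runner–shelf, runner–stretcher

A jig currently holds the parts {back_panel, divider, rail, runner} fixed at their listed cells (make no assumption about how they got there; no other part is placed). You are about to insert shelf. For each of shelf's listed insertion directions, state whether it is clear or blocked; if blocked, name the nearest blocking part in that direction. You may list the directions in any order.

+y: ray from shelf(1, 2) has no placed part ⇒ clear

+y: clear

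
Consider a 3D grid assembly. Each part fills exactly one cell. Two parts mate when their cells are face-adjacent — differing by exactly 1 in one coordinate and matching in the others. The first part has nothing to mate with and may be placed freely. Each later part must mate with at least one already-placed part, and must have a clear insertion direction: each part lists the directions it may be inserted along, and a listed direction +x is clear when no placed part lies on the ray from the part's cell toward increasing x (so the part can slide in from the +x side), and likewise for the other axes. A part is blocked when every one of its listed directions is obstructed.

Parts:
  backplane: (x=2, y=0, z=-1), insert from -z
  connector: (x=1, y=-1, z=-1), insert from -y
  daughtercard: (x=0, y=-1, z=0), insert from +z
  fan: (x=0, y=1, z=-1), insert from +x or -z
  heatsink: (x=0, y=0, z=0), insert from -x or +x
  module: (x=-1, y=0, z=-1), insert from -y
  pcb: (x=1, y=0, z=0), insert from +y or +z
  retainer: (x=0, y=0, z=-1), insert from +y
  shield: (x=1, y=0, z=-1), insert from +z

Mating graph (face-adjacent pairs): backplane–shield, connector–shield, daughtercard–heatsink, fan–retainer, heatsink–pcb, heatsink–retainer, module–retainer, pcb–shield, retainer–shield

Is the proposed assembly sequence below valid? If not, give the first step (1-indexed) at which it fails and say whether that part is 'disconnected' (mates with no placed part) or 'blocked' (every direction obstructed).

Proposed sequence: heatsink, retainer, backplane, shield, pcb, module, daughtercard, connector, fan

1. heatsink@(0, 0, 0) [-x clear] — {heatsink}
2. retainer@(0, 0, -1) [+y clear] — {heatsink, retainer}
3. backplane@(2, 0, -1) — no placed neighbour ⇒ disconnected

Invalid at step 3 (disconnected)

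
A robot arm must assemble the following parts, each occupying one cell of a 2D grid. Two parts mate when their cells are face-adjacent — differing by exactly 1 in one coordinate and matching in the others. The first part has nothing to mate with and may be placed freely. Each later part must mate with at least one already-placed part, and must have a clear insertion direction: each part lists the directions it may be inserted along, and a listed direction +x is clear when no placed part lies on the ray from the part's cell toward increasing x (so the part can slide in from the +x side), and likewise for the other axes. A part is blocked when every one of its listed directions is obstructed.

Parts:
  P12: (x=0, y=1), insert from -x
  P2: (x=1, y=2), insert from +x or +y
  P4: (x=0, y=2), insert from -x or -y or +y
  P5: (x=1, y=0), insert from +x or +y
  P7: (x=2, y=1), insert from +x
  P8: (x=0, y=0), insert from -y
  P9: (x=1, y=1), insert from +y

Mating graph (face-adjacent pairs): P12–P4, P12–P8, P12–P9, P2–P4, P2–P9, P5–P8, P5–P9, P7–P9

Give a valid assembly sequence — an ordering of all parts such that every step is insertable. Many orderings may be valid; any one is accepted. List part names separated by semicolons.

P8; P12; P9; P2; P7; P5; P4

1. P8@(0, 0) [-y clear] — {P8}
2. P12@(0, 1) [-x clear] — {P12, P8}
3. P9@(1, 1) [+y clear] — {P12, P8, P9}
4. P2@(1, 2) [+x clear] — {P12, P2, P8, P9}
5. P7@(2, 1) [+x clear] — {P12, P2, P7, P8, P9}
6. P5@(1, 0) [+x clear] — {P12, P2, P5, P7, P8, P9}
7. P4@(0, 2) [-x clear] — {P12, P2, P4, P5, P7, P8, P9}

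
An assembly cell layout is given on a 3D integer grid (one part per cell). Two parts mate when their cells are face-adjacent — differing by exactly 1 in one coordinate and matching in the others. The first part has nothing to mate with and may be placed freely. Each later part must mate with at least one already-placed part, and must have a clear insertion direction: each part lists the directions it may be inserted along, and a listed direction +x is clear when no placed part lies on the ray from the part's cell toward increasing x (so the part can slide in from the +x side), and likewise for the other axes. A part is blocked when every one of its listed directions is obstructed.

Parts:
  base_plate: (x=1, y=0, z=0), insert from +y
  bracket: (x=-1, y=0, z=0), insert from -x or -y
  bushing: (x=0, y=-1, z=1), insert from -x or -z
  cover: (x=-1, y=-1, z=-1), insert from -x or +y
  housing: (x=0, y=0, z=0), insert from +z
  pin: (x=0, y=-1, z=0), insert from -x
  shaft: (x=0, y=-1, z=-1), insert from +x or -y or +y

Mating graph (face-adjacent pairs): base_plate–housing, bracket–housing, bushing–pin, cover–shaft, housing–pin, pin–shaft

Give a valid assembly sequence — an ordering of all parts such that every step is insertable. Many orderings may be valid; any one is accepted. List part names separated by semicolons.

1. shaft@(0, -1, -1) [+x clear] — {shaft}
2. pin@(0, -1, 0) [-x clear] — {pin, shaft}
3. bushing@(0, -1, 1) [-x clear] — {bushing, pin, shaft}
4. cover@(-1, -1, -1) [-x clear] — {bushing, cover, pin, shaft}
5. housing@(0, 0, 0) [+z clear] — {bushing, cover, housing, pin, shaft}
6. bracket@(-1, 0, 0) [-x clear] — {bracket, bushing, cover, housing, pin, shaft}
7. base_plate@(1, 0, 0) [+y clear] — {base_plate, bracket, bushing, cover, housing, pin, shaft}

shaft; pin; bushing; cover; housing; bracket; base_plate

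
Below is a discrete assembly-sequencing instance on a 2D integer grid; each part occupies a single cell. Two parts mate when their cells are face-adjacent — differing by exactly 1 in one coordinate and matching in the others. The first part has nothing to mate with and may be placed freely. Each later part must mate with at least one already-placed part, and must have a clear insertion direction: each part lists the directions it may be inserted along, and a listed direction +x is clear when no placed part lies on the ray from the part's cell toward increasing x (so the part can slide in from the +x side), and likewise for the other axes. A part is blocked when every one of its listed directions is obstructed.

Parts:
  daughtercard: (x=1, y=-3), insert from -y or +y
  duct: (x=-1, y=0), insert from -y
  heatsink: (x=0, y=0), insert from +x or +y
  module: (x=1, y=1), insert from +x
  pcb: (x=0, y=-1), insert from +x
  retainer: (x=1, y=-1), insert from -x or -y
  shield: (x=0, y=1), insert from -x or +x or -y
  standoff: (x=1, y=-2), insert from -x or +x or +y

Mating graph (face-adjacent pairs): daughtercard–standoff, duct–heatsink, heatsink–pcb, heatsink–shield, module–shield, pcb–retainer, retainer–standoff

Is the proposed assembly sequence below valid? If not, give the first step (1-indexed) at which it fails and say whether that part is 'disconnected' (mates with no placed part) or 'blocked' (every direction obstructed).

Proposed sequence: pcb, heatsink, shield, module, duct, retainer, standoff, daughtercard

1. pcb@(0, -1) [+x clear] — {pcb}
2. heatsink@(0, 0) [+x clear] — {heatsink, pcb}
3. shield@(0, 1) [-x clear] — {heatsink, pcb, shield}
4. module@(1, 1) [+x clear] — {heatsink, module, pcb, shield}
5. duct@(-1, 0) [-y clear] — {duct, heatsink, module, pcb, shield}
6. retainer@(1, -1) [-y clear] — {duct, heatsink, module, pcb, retainer, shield}
7. standoff@(1, -2) [-x clear] — {duct, heatsink, module, pcb, retainer, shield, standoff}
8. daughtercard@(1, -3) [-y clear] — {daughtercard, duct, heatsink, module, pcb, retainer, shield, standoff}

Valid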